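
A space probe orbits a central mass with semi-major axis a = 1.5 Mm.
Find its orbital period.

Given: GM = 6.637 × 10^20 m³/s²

Convert to SI: a = 1.5 Mm = 1.5e+06 m.
Kepler's third law: T = 2π √(a³ / GM).
Substituting a = 1.5e+06 m and GM = 6.637e+20 m³/s²:
T = 2π √((1.5e+06)³ / 6.637e+20) s
T ≈ 0.4481 s = 0.4481 seconds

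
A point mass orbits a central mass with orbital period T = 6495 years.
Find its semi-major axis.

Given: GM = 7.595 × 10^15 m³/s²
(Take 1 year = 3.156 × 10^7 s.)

Convert to SI: T = 6495 years = 2.04982e+11 s.
Invert Kepler's third law: a = (GM · T² / (4π²))^(1/3).
Substituting T = 2.04982e+11 s and GM = 7.595e+15 m³/s²:
a = (7.595e+15 · (2.04982e+11)² / (4π²))^(1/3) m
a ≈ 2.007e+12 m = 2.007 Tm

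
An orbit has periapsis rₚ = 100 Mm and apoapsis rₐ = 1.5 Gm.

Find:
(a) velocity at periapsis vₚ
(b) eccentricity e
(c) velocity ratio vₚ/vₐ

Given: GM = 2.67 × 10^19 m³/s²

Convert to SI: rₚ = 100 Mm = 1e+08 m; rₐ = 1.5 Gm = 1.5e+09 m.
(a) With a = (rₚ + rₐ)/2 = 8e+08 m, vₚ = √(GM (2/rₚ − 1/a)) = √(2.67e+19 · (2/1e+08 − 1/8e+08)) m/s ≈ 7.075e+05 m/s
(b) e = (rₐ − rₚ)/(rₐ + rₚ) = (1.5e+09 − 1e+08)/(1.5e+09 + 1e+08) ≈ 0.875
(c) Conservation of angular momentum (rₚvₚ = rₐvₐ) gives vₚ/vₐ = rₐ/rₚ = 1.5e+09/1e+08 ≈ 15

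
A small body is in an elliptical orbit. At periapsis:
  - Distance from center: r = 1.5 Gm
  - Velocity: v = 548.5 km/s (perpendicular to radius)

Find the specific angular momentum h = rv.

Convert to SI: r = 1.5 Gm = 1.5e+09 m; v = 548.5 km/s = 548500 m/s.
With v perpendicular to r, h = r · v.
h = 1.5e+09 · 548500 m²/s ≈ 8.228e+14 m²/s.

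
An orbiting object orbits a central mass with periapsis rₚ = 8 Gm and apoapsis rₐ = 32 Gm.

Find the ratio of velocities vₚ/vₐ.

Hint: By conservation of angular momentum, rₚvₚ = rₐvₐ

Convert to SI: rₚ = 8 Gm = 8e+09 m; rₐ = 32 Gm = 3.2e+10 m.
Conservation of angular momentum gives rₚvₚ = rₐvₐ, so vₚ/vₐ = rₐ/rₚ.
vₚ/vₐ = 3.2e+10 / 8e+09 ≈ 4.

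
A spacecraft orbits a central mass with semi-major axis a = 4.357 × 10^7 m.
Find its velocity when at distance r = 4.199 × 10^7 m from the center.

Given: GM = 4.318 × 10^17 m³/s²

Vis-viva: v = √(GM · (2/r − 1/a)).
2/r − 1/a = 2/4.199e+07 − 1/4.357e+07 = 2.46788e-08 m⁻¹.
v = √(4.318e+17 · 2.46788e-08) m/s ≈ 1.032e+05 m/s = 103.2 km/s.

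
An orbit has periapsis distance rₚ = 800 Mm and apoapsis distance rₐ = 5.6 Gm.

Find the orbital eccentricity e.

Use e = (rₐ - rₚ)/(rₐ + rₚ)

Convert to SI: rₚ = 800 Mm = 8e+08 m; rₐ = 5.6 Gm = 5.6e+09 m.
e = (rₐ − rₚ) / (rₐ + rₚ).
e = (5.6e+09 − 8e+08) / (5.6e+09 + 8e+08) = 4.8e+09 / 6.4e+09 ≈ 0.75.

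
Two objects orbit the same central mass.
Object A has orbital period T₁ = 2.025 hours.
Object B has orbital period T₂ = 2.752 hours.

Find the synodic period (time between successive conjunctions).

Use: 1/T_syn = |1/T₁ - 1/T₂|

Convert to SI: T₁ = 2.025 hours = 7290 s; T₂ = 2.752 hours = 9907.2 s.
T_syn = |T₁ · T₂ / (T₁ − T₂)|.
T_syn = |7290 · 9907.2 / (7290 − 9907.2)| s ≈ 2.76e+04 s = 7.665 hours.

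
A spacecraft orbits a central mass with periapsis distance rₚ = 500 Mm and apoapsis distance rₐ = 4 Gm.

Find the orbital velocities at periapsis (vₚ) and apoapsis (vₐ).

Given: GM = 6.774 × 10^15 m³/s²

Convert to SI: rₚ = 500 Mm = 5e+08 m; rₐ = 4 Gm = 4e+09 m.
Use the vis-viva equation v² = GM(2/r − 1/a) with a = (rₚ + rₐ)/2 = (5e+08 + 4e+09)/2 = 2.25e+09 m.
vₚ = √(GM · (2/rₚ − 1/a)) = √(6.774e+15 · (2/5e+08 − 1/2.25e+09)) m/s ≈ 4908 m/s = 4.908 km/s.
vₐ = √(GM · (2/rₐ − 1/a)) = √(6.774e+15 · (2/4e+09 − 1/2.25e+09)) m/s ≈ 613.5 m/s = 613.5 m/s.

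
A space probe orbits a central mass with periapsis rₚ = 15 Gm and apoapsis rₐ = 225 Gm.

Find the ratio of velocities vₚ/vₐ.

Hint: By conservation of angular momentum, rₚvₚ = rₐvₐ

Convert to SI: rₚ = 15 Gm = 1.5e+10 m; rₐ = 225 Gm = 2.25e+11 m.
Conservation of angular momentum gives rₚvₚ = rₐvₐ, so vₚ/vₐ = rₐ/rₚ.
vₚ/vₐ = 2.25e+11 / 1.5e+10 ≈ 15.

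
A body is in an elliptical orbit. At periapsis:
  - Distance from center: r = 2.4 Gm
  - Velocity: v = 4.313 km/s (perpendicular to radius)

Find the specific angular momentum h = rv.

Convert to SI: r = 2.4 Gm = 2.4e+09 m; v = 4.313 km/s = 4313 m/s.
With v perpendicular to r, h = r · v.
h = 2.4e+09 · 4313 m²/s ≈ 1.035e+13 m²/s.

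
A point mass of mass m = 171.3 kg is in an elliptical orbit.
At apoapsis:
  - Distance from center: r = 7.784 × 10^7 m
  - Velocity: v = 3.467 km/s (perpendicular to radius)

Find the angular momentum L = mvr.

Convert to SI: v = 3.467 km/s = 3467 m/s.
Since v is perpendicular to r, L = m · v · r.
L = 171.3 · 3467 · 7.784e+07 kg·m²/s ≈ 4.623e+13 kg·m²/s.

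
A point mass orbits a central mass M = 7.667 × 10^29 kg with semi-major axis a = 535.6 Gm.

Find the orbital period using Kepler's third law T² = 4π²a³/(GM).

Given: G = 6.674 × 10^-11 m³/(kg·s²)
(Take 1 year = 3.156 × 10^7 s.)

Convert to SI: a = 535.6 Gm = 5.356e+11 m.
GM = G · M = 6.674e-11 · 7.667e+29 = 5.11696e+19 m³/s².
Kepler's third law: T = 2π √(a³ / GM).
Substituting a = 5.356e+11 m and GM = 5.11696e+19 m³/s²:
T = 2π √((5.356e+11)³ / 5.11696e+19) s
T ≈ 3.443e+08 s = 10.91 years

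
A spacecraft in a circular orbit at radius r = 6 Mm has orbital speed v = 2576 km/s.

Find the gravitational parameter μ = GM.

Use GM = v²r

Convert to SI: r = 6 Mm = 6e+06 m; v = 2576 km/s = 2.576e+06 m/s.
For a circular orbit v² = GM/r, so GM = v² · r.
GM = (2.576e+06)² · 6e+06 m³/s² ≈ 3.981e+19 m³/s² = 3.981 × 10^19 m³/s².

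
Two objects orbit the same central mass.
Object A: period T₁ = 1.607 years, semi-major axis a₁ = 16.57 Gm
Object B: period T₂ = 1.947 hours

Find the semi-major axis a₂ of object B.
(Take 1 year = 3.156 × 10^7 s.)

Convert to SI: T₁ = 1.607 years = 5.07169e+07 s; a₁ = 16.57 Gm = 1.657e+10 m; T₂ = 1.947 hours = 7009.2 s.
Kepler's third law: (T₁/T₂)² = (a₁/a₂)³ ⇒ a₂ = a₁ · (T₂/T₁)^(2/3).
T₂/T₁ = 7009.2 / 5.07169e+07 = 0.000138202.
a₂ = 1.657e+10 · (0.000138202)^(2/3) m ≈ 4.429e+07 m = 44.29 Mm.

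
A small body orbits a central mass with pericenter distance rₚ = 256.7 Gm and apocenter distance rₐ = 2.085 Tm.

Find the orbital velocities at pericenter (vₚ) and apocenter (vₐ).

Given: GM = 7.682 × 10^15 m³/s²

Convert to SI: rₚ = 256.7 Gm = 2.567e+11 m; rₐ = 2.085 Tm = 2.085e+12 m.
Use the vis-viva equation v² = GM(2/r − 1/a) with a = (rₚ + rₐ)/2 = (2.567e+11 + 2.085e+12)/2 = 1.17085e+12 m.
vₚ = √(GM · (2/rₚ − 1/a)) = √(7.682e+15 · (2/2.567e+11 − 1/1.17085e+12)) m/s ≈ 230.8 m/s = 230.8 m/s.
vₐ = √(GM · (2/rₐ − 1/a)) = √(7.682e+15 · (2/2.085e+12 − 1/1.17085e+12)) m/s ≈ 28.42 m/s = 28.42 m/s.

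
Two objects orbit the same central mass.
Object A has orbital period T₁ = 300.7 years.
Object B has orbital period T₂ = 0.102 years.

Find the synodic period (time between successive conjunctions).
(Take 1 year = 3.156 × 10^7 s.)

Convert to SI: T₁ = 300.7 years = 9.49009e+09 s; T₂ = 0.102 years = 3.21912e+06 s.
T_syn = |T₁ · T₂ / (T₁ − T₂)|.
T_syn = |9.49009e+09 · 3.21912e+06 / (9.49009e+09 − 3.21912e+06)| s ≈ 3.22e+06 s = 0.102 years.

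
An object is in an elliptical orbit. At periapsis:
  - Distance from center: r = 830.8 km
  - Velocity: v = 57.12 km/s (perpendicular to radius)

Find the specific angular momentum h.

Convert to SI: r = 830.8 km = 830800 m; v = 57.12 km/s = 57120 m/s.
With v perpendicular to r, h = r · v.
h = 830800 · 57120 m²/s ≈ 4.746e+10 m²/s.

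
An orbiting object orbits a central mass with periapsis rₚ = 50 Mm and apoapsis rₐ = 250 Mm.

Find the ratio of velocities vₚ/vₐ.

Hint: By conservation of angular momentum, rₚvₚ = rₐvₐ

Convert to SI: rₚ = 50 Mm = 5e+07 m; rₐ = 250 Mm = 2.5e+08 m.
Conservation of angular momentum gives rₚvₚ = rₐvₐ, so vₚ/vₐ = rₐ/rₚ.
vₚ/vₐ = 2.5e+08 / 5e+07 ≈ 5.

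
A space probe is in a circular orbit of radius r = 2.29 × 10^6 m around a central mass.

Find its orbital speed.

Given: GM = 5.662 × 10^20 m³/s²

For a circular orbit, gravity supplies the centripetal force, so v = √(GM / r).
v = √(5.662e+20 / 2.29e+06) m/s ≈ 1.572e+07 m/s = 1.572e+04 km/s.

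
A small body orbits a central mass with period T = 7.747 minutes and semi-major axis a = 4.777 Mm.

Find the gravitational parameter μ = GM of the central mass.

Convert to SI: T = 7.747 minutes = 464.82 s; a = 4.777 Mm = 4.777e+06 m.
GM = 4π² · a³ / T².
GM = 4π² · (4.777e+06)³ / (464.82)² m³/s² ≈ 1.992e+16 m³/s² = 1.992 × 10^16 m³/s².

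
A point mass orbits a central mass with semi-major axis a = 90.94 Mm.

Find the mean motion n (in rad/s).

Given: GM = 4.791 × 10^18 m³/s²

Convert to SI: a = 90.94 Mm = 9.094e+07 m.
n = √(GM / a³).
n = √(4.791e+18 / (9.094e+07)³) rad/s ≈ 0.002524 rad/s.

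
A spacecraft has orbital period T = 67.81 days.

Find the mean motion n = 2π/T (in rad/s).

Convert to SI: T = 67.81 days = 5.85878e+06 s.
n = 2π / T.
n = 2π / 5.85878e+06 s ≈ 1.072e-06 rad/s.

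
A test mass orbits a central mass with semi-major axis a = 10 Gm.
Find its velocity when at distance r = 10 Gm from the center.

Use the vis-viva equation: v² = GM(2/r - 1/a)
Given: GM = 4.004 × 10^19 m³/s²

Convert to SI: a = 10 Gm = 1e+10 m; r = 10 Gm = 1e+10 m.
Vis-viva: v = √(GM · (2/r − 1/a)).
2/r − 1/a = 2/1e+10 − 1/1e+10 = 1e-10 m⁻¹.
v = √(4.004e+19 · 1e-10) m/s ≈ 6.328e+04 m/s = 63.28 km/s.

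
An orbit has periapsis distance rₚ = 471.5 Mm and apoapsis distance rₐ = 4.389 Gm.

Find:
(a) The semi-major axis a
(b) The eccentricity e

Convert to SI: rₚ = 471.5 Mm = 4.715e+08 m; rₐ = 4.389 Gm = 4.389e+09 m.
(a) a = (rₚ + rₐ) / 2 = (4.715e+08 + 4.389e+09) / 2 ≈ 2.43e+09 m = 2.43 Gm.
(b) e = (rₐ − rₚ) / (rₐ + rₚ) = (4.389e+09 − 4.715e+08) / (4.389e+09 + 4.715e+08) ≈ 0.806.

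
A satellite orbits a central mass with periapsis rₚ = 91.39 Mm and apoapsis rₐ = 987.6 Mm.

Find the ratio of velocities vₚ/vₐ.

Convert to SI: rₚ = 91.39 Mm = 9.139e+07 m; rₐ = 987.6 Mm = 9.876e+08 m.
Conservation of angular momentum gives rₚvₚ = rₐvₐ, so vₚ/vₐ = rₐ/rₚ.
vₚ/vₐ = 9.876e+08 / 9.139e+07 ≈ 10.81.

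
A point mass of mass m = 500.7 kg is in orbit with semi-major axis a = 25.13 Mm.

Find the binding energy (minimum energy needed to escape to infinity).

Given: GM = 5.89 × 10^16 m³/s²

Convert to SI: a = 25.13 Mm = 2.513e+07 m.
Total orbital energy is E = −GMm/(2a); binding energy is E_bind = −E = GMm/(2a).
E_bind = 5.89e+16 · 500.7 / (2 · 2.513e+07) J ≈ 5.868e+11 J = 586.8 GJ.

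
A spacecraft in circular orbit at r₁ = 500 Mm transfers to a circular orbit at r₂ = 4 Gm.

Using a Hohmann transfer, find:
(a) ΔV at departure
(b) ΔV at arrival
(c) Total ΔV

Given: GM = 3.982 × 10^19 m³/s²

Convert to SI: r₁ = 500 Mm = 5e+08 m; r₂ = 4 Gm = 4e+09 m.
Transfer semi-major axis: a_t = (r₁ + r₂)/2 = (5e+08 + 4e+09)/2 = 2.25e+09 m.
Circular speeds: v₁ = √(GM/r₁) = 282206 m/s, v₂ = √(GM/r₂) = 99774.7 m/s.
Transfer speeds (vis-viva v² = GM(2/r − 1/a_t)): v₁ᵗ = 376274 m/s, v₂ᵗ = 47034.3 m/s.
(a) ΔV₁ = |v₁ᵗ − v₁| ≈ 9.407e+04 m/s = 94.07 km/s.
(b) ΔV₂ = |v₂ − v₂ᵗ| ≈ 5.274e+04 m/s = 52.74 km/s.
(c) ΔV_total = ΔV₁ + ΔV₂ ≈ 1.468e+05 m/s = 146.8 km/s.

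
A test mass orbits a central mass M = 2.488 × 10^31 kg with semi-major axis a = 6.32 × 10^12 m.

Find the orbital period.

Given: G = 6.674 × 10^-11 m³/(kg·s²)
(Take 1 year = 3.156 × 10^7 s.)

GM = G · M = 6.674e-11 · 2.488e+31 = 1.66049e+21 m³/s².
Kepler's third law: T = 2π √(a³ / GM).
Substituting a = 6.32e+12 m and GM = 1.66049e+21 m³/s²:
T = 2π √((6.32e+12)³ / 1.66049e+21) s
T ≈ 2.45e+09 s = 77.62 years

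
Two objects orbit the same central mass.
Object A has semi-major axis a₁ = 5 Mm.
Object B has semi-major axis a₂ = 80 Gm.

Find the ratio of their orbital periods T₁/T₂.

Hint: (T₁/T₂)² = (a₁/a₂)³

Convert to SI: a₁ = 5 Mm = 5e+06 m; a₂ = 80 Gm = 8e+10 m.
From Kepler's third law, (T₁/T₂)² = (a₁/a₂)³, so T₁/T₂ = (a₁/a₂)^(3/2).
a₁/a₂ = 5e+06 / 8e+10 = 6.25e-05.
T₁/T₂ = (6.25e-05)^(3/2) ≈ 4.941e-07.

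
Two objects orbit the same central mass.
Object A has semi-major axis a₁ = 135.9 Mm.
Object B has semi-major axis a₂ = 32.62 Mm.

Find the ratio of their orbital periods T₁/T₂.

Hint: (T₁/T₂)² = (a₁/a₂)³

Convert to SI: a₁ = 135.9 Mm = 1.359e+08 m; a₂ = 32.62 Mm = 3.262e+07 m.
From Kepler's third law, (T₁/T₂)² = (a₁/a₂)³, so T₁/T₂ = (a₁/a₂)^(3/2).
a₁/a₂ = 1.359e+08 / 3.262e+07 = 4.16616.
T₁/T₂ = (4.16616)^(3/2) ≈ 8.504.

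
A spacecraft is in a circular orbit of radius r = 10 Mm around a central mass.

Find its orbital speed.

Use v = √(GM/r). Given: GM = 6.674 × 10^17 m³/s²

Convert to SI: r = 10 Mm = 1e+07 m.
For a circular orbit, gravity supplies the centripetal force, so v = √(GM / r).
v = √(6.674e+17 / 1e+07) m/s ≈ 2.583e+05 m/s = 258.3 km/s.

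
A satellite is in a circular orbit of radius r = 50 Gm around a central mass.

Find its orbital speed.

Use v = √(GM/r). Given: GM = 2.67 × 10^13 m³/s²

Convert to SI: r = 50 Gm = 5e+10 m.
For a circular orbit, gravity supplies the centripetal force, so v = √(GM / r).
v = √(2.67e+13 / 5e+10) m/s ≈ 23.11 m/s = 23.11 m/s.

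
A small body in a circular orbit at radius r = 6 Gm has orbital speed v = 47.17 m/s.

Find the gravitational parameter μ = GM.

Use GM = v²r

Convert to SI: r = 6 Gm = 6e+09 m.
For a circular orbit v² = GM/r, so GM = v² · r.
GM = (47.17)² · 6e+09 m³/s² ≈ 1.335e+13 m³/s² = 1.335 × 10^13 m³/s².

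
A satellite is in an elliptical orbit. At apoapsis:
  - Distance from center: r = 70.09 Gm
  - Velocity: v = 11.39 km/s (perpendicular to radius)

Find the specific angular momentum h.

Convert to SI: r = 70.09 Gm = 7.009e+10 m; v = 11.39 km/s = 11390 m/s.
With v perpendicular to r, h = r · v.
h = 7.009e+10 · 11390 m²/s ≈ 7.983e+14 m²/s.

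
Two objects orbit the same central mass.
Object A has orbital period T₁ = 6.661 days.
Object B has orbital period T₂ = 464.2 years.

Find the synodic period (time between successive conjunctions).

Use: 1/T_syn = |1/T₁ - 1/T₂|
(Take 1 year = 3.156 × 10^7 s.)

Convert to SI: T₁ = 6.661 days = 575510 s; T₂ = 464.2 years = 1.46502e+10 s.
T_syn = |T₁ · T₂ / (T₁ − T₂)|.
T_syn = |575510 · 1.46502e+10 / (575510 − 1.46502e+10)| s ≈ 5.755e+05 s = 6.661 days.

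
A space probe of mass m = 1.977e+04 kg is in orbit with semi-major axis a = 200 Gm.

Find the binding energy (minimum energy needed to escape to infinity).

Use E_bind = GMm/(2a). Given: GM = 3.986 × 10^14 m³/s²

Convert to SI: a = 200 Gm = 2e+11 m.
Total orbital energy is E = −GMm/(2a); binding energy is E_bind = −E = GMm/(2a).
E_bind = 3.986e+14 · 1.977e+04 / (2 · 2e+11) J ≈ 1.97e+07 J = 19.7 MJ.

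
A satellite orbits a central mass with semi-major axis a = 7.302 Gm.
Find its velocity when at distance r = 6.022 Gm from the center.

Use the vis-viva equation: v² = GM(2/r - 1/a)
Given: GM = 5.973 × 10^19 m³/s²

Convert to SI: a = 7.302 Gm = 7.302e+09 m; r = 6.022 Gm = 6.022e+09 m.
Vis-viva: v = √(GM · (2/r − 1/a)).
2/r − 1/a = 2/6.022e+09 − 1/7.302e+09 = 1.95167e-10 m⁻¹.
v = √(5.973e+19 · 1.95167e-10) m/s ≈ 1.08e+05 m/s = 108 km/s.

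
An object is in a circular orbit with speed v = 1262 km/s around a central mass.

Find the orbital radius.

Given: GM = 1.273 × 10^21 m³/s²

Convert to SI: v = 1262 km/s = 1.262e+06 m/s.
For a circular orbit, v² = GM / r, so r = GM / v².
r = 1.273e+21 / (1.262e+06)² m ≈ 7.993e+08 m = 799.3 Mm.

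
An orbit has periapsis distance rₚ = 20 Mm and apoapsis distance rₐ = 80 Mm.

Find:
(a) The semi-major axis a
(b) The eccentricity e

Convert to SI: rₚ = 20 Mm = 2e+07 m; rₐ = 80 Mm = 8e+07 m.
(a) a = (rₚ + rₐ) / 2 = (2e+07 + 8e+07) / 2 ≈ 5e+07 m = 50 Mm.
(b) e = (rₐ − rₚ) / (rₐ + rₚ) = (8e+07 − 2e+07) / (8e+07 + 2e+07) ≈ 0.6.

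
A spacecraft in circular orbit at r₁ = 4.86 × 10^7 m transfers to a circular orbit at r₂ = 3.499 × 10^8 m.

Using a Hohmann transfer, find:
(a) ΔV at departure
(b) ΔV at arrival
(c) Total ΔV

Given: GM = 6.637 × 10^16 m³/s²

Transfer semi-major axis: a_t = (r₁ + r₂)/2 = (4.86e+07 + 3.499e+08)/2 = 1.9925e+08 m.
Circular speeds: v₁ = √(GM/r₁) = 36954.5 m/s, v₂ = √(GM/r₂) = 13772.5 m/s.
Transfer speeds (vis-viva v² = GM(2/r − 1/a_t)): v₁ᵗ = 48971.2 m/s, v₂ᵗ = 6801.94 m/s.
(a) ΔV₁ = |v₁ᵗ − v₁| ≈ 1.202e+04 m/s = 12.02 km/s.
(b) ΔV₂ = |v₂ − v₂ᵗ| ≈ 6971 m/s = 6.971 km/s.
(c) ΔV_total = ΔV₁ + ΔV₂ ≈ 1.899e+04 m/s = 18.99 km/s.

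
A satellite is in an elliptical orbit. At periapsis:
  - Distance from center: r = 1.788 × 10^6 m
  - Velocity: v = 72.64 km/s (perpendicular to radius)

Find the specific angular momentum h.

Convert to SI: v = 72.64 km/s = 72640 m/s.
With v perpendicular to r, h = r · v.
h = 1.788e+06 · 72640 m²/s ≈ 1.299e+11 m²/s.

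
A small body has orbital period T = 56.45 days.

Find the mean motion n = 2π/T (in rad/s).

Convert to SI: T = 56.45 days = 4.87728e+06 s.
n = 2π / T.
n = 2π / 4.87728e+06 s ≈ 1.288e-06 rad/s.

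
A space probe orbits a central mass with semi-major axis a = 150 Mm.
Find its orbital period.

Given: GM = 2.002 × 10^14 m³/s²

Convert to SI: a = 150 Mm = 1.5e+08 m.
Kepler's third law: T = 2π √(a³ / GM).
Substituting a = 1.5e+08 m and GM = 2.002e+14 m³/s²:
T = 2π √((1.5e+08)³ / 2.002e+14) s
T ≈ 8.158e+05 s = 9.442 days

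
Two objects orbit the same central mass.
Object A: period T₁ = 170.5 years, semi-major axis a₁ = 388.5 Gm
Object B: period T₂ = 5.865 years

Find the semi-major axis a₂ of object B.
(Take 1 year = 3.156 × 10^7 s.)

Convert to SI: T₁ = 170.5 years = 5.38098e+09 s; a₁ = 388.5 Gm = 3.885e+11 m; T₂ = 5.865 years = 1.85099e+08 s.
Kepler's third law: (T₁/T₂)² = (a₁/a₂)³ ⇒ a₂ = a₁ · (T₂/T₁)^(2/3).
T₂/T₁ = 1.85099e+08 / 5.38098e+09 = 0.0343988.
a₂ = 3.885e+11 · (0.0343988)^(2/3) m ≈ 4.109e+10 m = 41.09 Gm.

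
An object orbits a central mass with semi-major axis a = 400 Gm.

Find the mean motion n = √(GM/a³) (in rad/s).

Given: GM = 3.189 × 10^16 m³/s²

Convert to SI: a = 400 Gm = 4e+11 m.
n = √(GM / a³).
n = √(3.189e+16 / (4e+11)³) rad/s ≈ 7.059e-10 rad/s.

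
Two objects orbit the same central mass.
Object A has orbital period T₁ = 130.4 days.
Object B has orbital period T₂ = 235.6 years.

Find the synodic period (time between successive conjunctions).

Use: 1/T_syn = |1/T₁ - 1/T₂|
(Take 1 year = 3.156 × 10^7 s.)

Convert to SI: T₁ = 130.4 days = 1.12666e+07 s; T₂ = 235.6 years = 7.43554e+09 s.
T_syn = |T₁ · T₂ / (T₁ − T₂)|.
T_syn = |1.12666e+07 · 7.43554e+09 / (1.12666e+07 − 7.43554e+09)| s ≈ 1.128e+07 s = 130.6 days.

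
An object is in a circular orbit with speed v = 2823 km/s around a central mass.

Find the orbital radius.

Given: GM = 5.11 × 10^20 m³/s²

Convert to SI: v = 2823 km/s = 2.823e+06 m/s.
For a circular orbit, v² = GM / r, so r = GM / v².
r = 5.11e+20 / (2.823e+06)² m ≈ 6.412e+07 m = 6.412 × 10^7 m.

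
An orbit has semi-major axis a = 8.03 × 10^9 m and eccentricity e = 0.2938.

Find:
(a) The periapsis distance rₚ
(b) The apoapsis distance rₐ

(a) rₚ = a(1 − e) = 8.03e+09 · (1 − 0.2938) = 8.03e+09 · 0.7062 ≈ 5.671e+09 m = 5.671 × 10^9 m.
(b) rₐ = a(1 + e) = 8.03e+09 · (1 + 0.2938) = 8.03e+09 · 1.2938 ≈ 1.039e+10 m = 1.039 × 10^10 m.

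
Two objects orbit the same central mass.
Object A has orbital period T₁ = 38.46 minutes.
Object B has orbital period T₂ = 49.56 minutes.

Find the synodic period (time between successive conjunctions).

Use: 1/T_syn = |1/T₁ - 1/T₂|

Convert to SI: T₁ = 38.46 minutes = 2307.6 s; T₂ = 49.56 minutes = 2973.6 s.
T_syn = |T₁ · T₂ / (T₁ − T₂)|.
T_syn = |2307.6 · 2973.6 / (2307.6 − 2973.6)| s ≈ 1.03e+04 s = 2.862 hours.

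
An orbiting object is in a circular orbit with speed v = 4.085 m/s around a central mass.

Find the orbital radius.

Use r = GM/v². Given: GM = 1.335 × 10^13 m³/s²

For a circular orbit, v² = GM / r, so r = GM / v².
r = 1.335e+13 / (4.085)² m ≈ 8e+11 m = 800 Gm.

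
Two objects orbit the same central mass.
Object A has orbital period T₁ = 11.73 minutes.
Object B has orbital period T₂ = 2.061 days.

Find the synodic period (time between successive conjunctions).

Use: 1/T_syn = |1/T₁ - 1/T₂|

Convert to SI: T₁ = 11.73 minutes = 703.8 s; T₂ = 2.061 days = 178070 s.
T_syn = |T₁ · T₂ / (T₁ − T₂)|.
T_syn = |703.8 · 178070 / (703.8 − 178070)| s ≈ 706.6 s = 11.78 minutes.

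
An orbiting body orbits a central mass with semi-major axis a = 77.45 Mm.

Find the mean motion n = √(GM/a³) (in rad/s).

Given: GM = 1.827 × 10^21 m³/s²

Convert to SI: a = 77.45 Mm = 7.745e+07 m.
n = √(GM / a³).
n = √(1.827e+21 / (7.745e+07)³) rad/s ≈ 0.06271 rad/s.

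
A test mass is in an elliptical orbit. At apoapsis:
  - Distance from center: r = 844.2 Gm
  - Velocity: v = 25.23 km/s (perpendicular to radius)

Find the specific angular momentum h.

Convert to SI: r = 844.2 Gm = 8.442e+11 m; v = 25.23 km/s = 25230 m/s.
With v perpendicular to r, h = r · v.
h = 8.442e+11 · 25230 m²/s ≈ 2.13e+16 m²/s.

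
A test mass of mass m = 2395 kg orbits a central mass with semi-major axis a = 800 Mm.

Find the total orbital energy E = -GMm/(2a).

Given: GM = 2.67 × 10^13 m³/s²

Convert to SI: a = 800 Mm = 8e+08 m.
E = −GMm / (2a).
E = −2.67e+13 · 2395 / (2 · 8e+08) J ≈ -3.997e+07 J = -39.97 MJ.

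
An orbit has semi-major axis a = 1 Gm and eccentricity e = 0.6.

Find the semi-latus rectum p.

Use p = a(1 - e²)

Convert to SI: a = 1 Gm = 1e+09 m.
p = a (1 − e²).
p = 1e+09 · (1 − (0.6)²) = 1e+09 · 0.64 ≈ 6.4e+08 m = 640 Mm.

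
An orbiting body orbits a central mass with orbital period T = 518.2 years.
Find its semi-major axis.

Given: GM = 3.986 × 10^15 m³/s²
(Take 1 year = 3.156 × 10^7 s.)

Convert to SI: T = 518.2 years = 1.63544e+10 s.
Invert Kepler's third law: a = (GM · T² / (4π²))^(1/3).
Substituting T = 1.63544e+10 s and GM = 3.986e+15 m³/s²:
a = (3.986e+15 · (1.63544e+10)² / (4π²))^(1/3) m
a ≈ 3e+11 m = 300 Gm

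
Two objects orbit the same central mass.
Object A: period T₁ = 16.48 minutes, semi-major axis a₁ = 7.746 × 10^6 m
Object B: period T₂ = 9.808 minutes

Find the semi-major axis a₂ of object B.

Convert to SI: T₁ = 16.48 minutes = 988.8 s; T₂ = 9.808 minutes = 588.48 s.
Kepler's third law: (T₁/T₂)² = (a₁/a₂)³ ⇒ a₂ = a₁ · (T₂/T₁)^(2/3).
T₂/T₁ = 588.48 / 988.8 = 0.595146.
a₂ = 7.746e+06 · (0.595146)^(2/3) m ≈ 5.481e+06 m = 5.481 × 10^6 m.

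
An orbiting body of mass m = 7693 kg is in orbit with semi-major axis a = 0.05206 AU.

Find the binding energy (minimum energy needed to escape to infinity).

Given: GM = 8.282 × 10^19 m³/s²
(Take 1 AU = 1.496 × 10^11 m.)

Convert to SI: a = 0.05206 AU = 7.78818e+09 m.
Total orbital energy is E = −GMm/(2a); binding energy is E_bind = −E = GMm/(2a).
E_bind = 8.282e+19 · 7693 / (2 · 7.78818e+09) J ≈ 4.09e+13 J = 40.9 TJ.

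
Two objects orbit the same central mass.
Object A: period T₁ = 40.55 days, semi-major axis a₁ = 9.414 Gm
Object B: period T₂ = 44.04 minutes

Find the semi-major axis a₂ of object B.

Convert to SI: T₁ = 40.55 days = 3.50352e+06 s; a₁ = 9.414 Gm = 9.414e+09 m; T₂ = 44.04 minutes = 2642.4 s.
Kepler's third law: (T₁/T₂)² = (a₁/a₂)³ ⇒ a₂ = a₁ · (T₂/T₁)^(2/3).
T₂/T₁ = 2642.4 / 3.50352e+06 = 0.000754213.
a₂ = 9.414e+09 · (0.000754213)^(2/3) m ≈ 7.8e+07 m = 78 Mm.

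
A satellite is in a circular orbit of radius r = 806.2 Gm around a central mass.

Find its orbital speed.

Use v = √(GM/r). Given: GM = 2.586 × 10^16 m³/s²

Convert to SI: r = 806.2 Gm = 8.062e+11 m.
For a circular orbit, gravity supplies the centripetal force, so v = √(GM / r).
v = √(2.586e+16 / 8.062e+11) m/s ≈ 179.1 m/s = 179.1 m/s.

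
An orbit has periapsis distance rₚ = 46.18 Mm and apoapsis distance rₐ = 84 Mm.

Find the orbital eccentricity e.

Convert to SI: rₚ = 46.18 Mm = 4.618e+07 m; rₐ = 84 Mm = 8.4e+07 m.
e = (rₐ − rₚ) / (rₐ + rₚ).
e = (8.4e+07 − 4.618e+07) / (8.4e+07 + 4.618e+07) = 3.782e+07 / 1.3018e+08 ≈ 0.2905.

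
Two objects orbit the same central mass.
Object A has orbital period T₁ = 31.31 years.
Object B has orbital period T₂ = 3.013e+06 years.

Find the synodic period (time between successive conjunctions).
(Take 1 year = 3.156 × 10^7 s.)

Convert to SI: T₁ = 31.31 years = 9.88144e+08 s; T₂ = 3.013e+06 years = 9.50903e+13 s.
T_syn = |T₁ · T₂ / (T₁ − T₂)|.
T_syn = |9.88144e+08 · 9.50903e+13 / (9.88144e+08 − 9.50903e+13)| s ≈ 9.882e+08 s = 31.31 years.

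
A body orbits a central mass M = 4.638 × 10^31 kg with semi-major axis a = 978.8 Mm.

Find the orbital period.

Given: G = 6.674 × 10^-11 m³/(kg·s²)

Convert to SI: a = 978.8 Mm = 9.788e+08 m.
GM = G · M = 6.674e-11 · 4.638e+31 = 3.0954e+21 m³/s².
Kepler's third law: T = 2π √(a³ / GM).
Substituting a = 9.788e+08 m and GM = 3.0954e+21 m³/s²:
T = 2π √((9.788e+08)³ / 3.0954e+21) s
T ≈ 3458 s = 57.64 minutes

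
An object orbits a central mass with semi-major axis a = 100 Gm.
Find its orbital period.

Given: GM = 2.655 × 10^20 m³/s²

Convert to SI: a = 100 Gm = 1e+11 m.
Kepler's third law: T = 2π √(a³ / GM).
Substituting a = 1e+11 m and GM = 2.655e+20 m³/s²:
T = 2π √((1e+11)³ / 2.655e+20) s
T ≈ 1.219e+07 s = 141.1 days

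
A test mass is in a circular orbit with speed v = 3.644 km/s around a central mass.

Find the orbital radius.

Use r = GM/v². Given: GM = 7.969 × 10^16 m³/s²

Convert to SI: v = 3.644 km/s = 3644 m/s.
For a circular orbit, v² = GM / r, so r = GM / v².
r = 7.969e+16 / (3644)² m ≈ 6.001e+09 m = 6.001 Gm.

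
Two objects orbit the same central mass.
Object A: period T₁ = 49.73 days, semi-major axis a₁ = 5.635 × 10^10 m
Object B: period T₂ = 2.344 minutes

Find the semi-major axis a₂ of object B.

Convert to SI: T₁ = 49.73 days = 4.29667e+06 s; T₂ = 2.344 minutes = 140.64 s.
Kepler's third law: (T₁/T₂)² = (a₁/a₂)³ ⇒ a₂ = a₁ · (T₂/T₁)^(2/3).
T₂/T₁ = 140.64 / 4.29667e+06 = 3.27323e-05.
a₂ = 5.635e+10 · (3.27323e-05)^(2/3) m ≈ 5.766e+07 m = 5.766 × 10^7 m.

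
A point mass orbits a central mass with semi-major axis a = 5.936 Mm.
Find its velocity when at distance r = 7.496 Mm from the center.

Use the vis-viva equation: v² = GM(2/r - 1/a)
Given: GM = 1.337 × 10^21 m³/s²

Convert to SI: a = 5.936 Mm = 5.936e+06 m; r = 7.496 Mm = 7.496e+06 m.
Vis-viva: v = √(GM · (2/r − 1/a)).
2/r − 1/a = 2/7.496e+06 − 1/5.936e+06 = 9.83454e-08 m⁻¹.
v = √(1.337e+21 · 9.83454e-08) m/s ≈ 1.147e+07 m/s = 1.147e+04 km/s.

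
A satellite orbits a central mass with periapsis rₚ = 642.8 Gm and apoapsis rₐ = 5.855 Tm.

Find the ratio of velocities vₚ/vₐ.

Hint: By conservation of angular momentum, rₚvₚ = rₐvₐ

Convert to SI: rₚ = 642.8 Gm = 6.428e+11 m; rₐ = 5.855 Tm = 5.855e+12 m.
Conservation of angular momentum gives rₚvₚ = rₐvₐ, so vₚ/vₐ = rₐ/rₚ.
vₚ/vₐ = 5.855e+12 / 6.428e+11 ≈ 9.109.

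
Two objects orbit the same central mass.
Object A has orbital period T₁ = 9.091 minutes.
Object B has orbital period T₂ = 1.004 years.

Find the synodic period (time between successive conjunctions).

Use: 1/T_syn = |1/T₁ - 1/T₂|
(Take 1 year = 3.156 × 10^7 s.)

Convert to SI: T₁ = 9.091 minutes = 545.46 s; T₂ = 1.004 years = 3.16862e+07 s.
T_syn = |T₁ · T₂ / (T₁ − T₂)|.
T_syn = |545.46 · 3.16862e+07 / (545.46 − 3.16862e+07)| s ≈ 545.5 s = 9.091 minutes.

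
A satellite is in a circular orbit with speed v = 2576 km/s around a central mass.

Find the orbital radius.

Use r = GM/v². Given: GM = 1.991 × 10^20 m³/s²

Convert to SI: v = 2576 km/s = 2.576e+06 m/s.
For a circular orbit, v² = GM / r, so r = GM / v².
r = 1.991e+20 / (2.576e+06)² m ≈ 3e+07 m = 30 Mm.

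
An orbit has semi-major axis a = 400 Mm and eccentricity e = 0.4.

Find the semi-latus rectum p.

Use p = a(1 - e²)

Convert to SI: a = 400 Mm = 4e+08 m.
p = a (1 − e²).
p = 4e+08 · (1 − (0.4)²) = 4e+08 · 0.84 ≈ 3.36e+08 m = 336 Mm.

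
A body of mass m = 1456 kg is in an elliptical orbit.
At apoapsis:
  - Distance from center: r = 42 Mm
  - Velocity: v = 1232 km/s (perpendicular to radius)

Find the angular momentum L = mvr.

Convert to SI: r = 42 Mm = 4.2e+07 m; v = 1232 km/s = 1.232e+06 m/s.
Since v is perpendicular to r, L = m · v · r.
L = 1456 · 1.232e+06 · 4.2e+07 kg·m²/s ≈ 7.534e+16 kg·m²/s.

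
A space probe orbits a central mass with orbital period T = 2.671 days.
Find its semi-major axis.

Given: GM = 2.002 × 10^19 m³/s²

Convert to SI: T = 2.671 days = 230774 s.
Invert Kepler's third law: a = (GM · T² / (4π²))^(1/3).
Substituting T = 230774 s and GM = 2.002e+19 m³/s²:
a = (2.002e+19 · (230774)² / (4π²))^(1/3) m
a ≈ 3e+09 m = 3 Gm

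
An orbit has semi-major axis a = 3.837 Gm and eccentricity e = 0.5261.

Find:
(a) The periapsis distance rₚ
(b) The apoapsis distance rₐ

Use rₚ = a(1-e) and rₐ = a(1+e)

Convert to SI: a = 3.837 Gm = 3.837e+09 m.
(a) rₚ = a(1 − e) = 3.837e+09 · (1 − 0.5261) = 3.837e+09 · 0.4739 ≈ 1.818e+09 m = 1.818 Gm.
(b) rₐ = a(1 + e) = 3.837e+09 · (1 + 0.5261) = 3.837e+09 · 1.5261 ≈ 5.856e+09 m = 5.856 Gm.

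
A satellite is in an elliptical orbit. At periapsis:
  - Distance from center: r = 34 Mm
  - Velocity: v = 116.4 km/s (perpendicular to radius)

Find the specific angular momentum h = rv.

Convert to SI: r = 34 Mm = 3.4e+07 m; v = 116.4 km/s = 116400 m/s.
With v perpendicular to r, h = r · v.
h = 3.4e+07 · 116400 m²/s ≈ 3.958e+12 m²/s.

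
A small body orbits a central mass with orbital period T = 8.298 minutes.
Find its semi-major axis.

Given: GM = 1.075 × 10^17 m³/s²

Convert to SI: T = 8.298 minutes = 497.88 s.
Invert Kepler's third law: a = (GM · T² / (4π²))^(1/3).
Substituting T = 497.88 s and GM = 1.075e+17 m³/s²:
a = (1.075e+17 · (497.88)² / (4π²))^(1/3) m
a ≈ 8.772e+06 m = 8.772 Mm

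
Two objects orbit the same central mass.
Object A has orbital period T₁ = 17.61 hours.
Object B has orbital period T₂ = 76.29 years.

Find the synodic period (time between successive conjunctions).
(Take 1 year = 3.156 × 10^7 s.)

Convert to SI: T₁ = 17.61 hours = 63396 s; T₂ = 76.29 years = 2.40771e+09 s.
T_syn = |T₁ · T₂ / (T₁ − T₂)|.
T_syn = |63396 · 2.40771e+09 / (63396 − 2.40771e+09)| s ≈ 6.34e+04 s = 17.61 hours.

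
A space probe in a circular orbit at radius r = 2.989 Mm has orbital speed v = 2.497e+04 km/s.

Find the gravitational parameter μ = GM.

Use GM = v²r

Convert to SI: r = 2.989 Mm = 2.989e+06 m; v = 2.497e+04 km/s = 2.497e+07 m/s.
For a circular orbit v² = GM/r, so GM = v² · r.
GM = (2.497e+07)² · 2.989e+06 m³/s² ≈ 1.864e+21 m³/s² = 1.864 × 10^21 m³/s².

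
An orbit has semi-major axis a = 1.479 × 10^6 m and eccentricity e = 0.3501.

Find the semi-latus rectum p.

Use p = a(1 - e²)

p = a (1 − e²).
p = 1.479e+06 · (1 − (0.3501)²) = 1.479e+06 · 0.87743 ≈ 1.298e+06 m = 1.298 × 10^6 m.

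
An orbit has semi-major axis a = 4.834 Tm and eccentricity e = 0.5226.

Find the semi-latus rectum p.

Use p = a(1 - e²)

Convert to SI: a = 4.834 Tm = 4.834e+12 m.
p = a (1 − e²).
p = 4.834e+12 · (1 − (0.5226)²) = 4.834e+12 · 0.726889 ≈ 3.514e+12 m = 3.514 Tm.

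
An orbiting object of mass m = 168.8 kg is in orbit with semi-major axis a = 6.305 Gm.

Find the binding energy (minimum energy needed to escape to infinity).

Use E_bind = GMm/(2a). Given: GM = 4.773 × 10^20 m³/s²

Convert to SI: a = 6.305 Gm = 6.305e+09 m.
Total orbital energy is E = −GMm/(2a); binding energy is E_bind = −E = GMm/(2a).
E_bind = 4.773e+20 · 168.8 / (2 · 6.305e+09) J ≈ 6.389e+12 J = 6.389 TJ.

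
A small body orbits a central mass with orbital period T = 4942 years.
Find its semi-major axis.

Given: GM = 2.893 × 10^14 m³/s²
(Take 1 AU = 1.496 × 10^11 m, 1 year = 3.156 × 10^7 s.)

Convert to SI: T = 4942 years = 1.5597e+11 s.
Invert Kepler's third law: a = (GM · T² / (4π²))^(1/3).
Substituting T = 1.5597e+11 s and GM = 2.893e+14 m³/s²:
a = (2.893e+14 · (1.5597e+11)² / (4π²))^(1/3) m
a ≈ 5.628e+11 m = 3.762 AU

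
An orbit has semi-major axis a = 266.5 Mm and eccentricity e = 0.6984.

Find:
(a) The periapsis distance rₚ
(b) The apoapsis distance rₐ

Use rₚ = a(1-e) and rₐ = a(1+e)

Convert to SI: a = 266.5 Mm = 2.665e+08 m.
(a) rₚ = a(1 − e) = 2.665e+08 · (1 − 0.6984) = 2.665e+08 · 0.3016 ≈ 8.038e+07 m = 80.38 Mm.
(b) rₐ = a(1 + e) = 2.665e+08 · (1 + 0.6984) = 2.665e+08 · 1.6984 ≈ 4.526e+08 m = 452.6 Mm.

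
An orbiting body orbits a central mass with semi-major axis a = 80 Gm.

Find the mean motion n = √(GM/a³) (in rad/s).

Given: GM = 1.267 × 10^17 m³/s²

Convert to SI: a = 80 Gm = 8e+10 m.
n = √(GM / a³).
n = √(1.267e+17 / (8e+10)³) rad/s ≈ 1.573e-08 rad/s.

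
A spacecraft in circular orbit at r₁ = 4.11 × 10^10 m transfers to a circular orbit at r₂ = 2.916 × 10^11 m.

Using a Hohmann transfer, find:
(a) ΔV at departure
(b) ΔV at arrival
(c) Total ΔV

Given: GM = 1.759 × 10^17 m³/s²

Transfer semi-major axis: a_t = (r₁ + r₂)/2 = (4.11e+10 + 2.916e+11)/2 = 1.6635e+11 m.
Circular speeds: v₁ = √(GM/r₁) = 2068.77 m/s, v₂ = √(GM/r₂) = 776.675 m/s.
Transfer speeds (vis-viva v² = GM(2/r − 1/a_t)): v₁ᵗ = 2739.01 m/s, v₂ᵗ = 386.055 m/s.
(a) ΔV₁ = |v₁ᵗ − v₁| ≈ 670.2 m/s = 670.2 m/s.
(b) ΔV₂ = |v₂ − v₂ᵗ| ≈ 390.6 m/s = 390.6 m/s.
(c) ΔV_total = ΔV₁ + ΔV₂ ≈ 1061 m/s = 1.061 km/s.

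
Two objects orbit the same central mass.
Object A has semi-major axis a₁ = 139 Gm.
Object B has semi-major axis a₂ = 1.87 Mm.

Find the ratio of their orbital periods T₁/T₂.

Convert to SI: a₁ = 139 Gm = 1.39e+11 m; a₂ = 1.87 Mm = 1.87e+06 m.
From Kepler's third law, (T₁/T₂)² = (a₁/a₂)³, so T₁/T₂ = (a₁/a₂)^(3/2).
a₁/a₂ = 1.39e+11 / 1.87e+06 = 74331.6.
T₁/T₂ = (74331.6)^(3/2) ≈ 2.027e+07.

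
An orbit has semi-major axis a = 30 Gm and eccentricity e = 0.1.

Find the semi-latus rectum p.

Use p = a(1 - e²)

Convert to SI: a = 30 Gm = 3e+10 m.
p = a (1 − e²).
p = 3e+10 · (1 − (0.1)²) = 3e+10 · 0.99 ≈ 2.97e+10 m = 29.7 Gm.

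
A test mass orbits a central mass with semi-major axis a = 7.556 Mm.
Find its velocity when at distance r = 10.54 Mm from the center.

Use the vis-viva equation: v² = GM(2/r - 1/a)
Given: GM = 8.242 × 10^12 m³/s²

Convert to SI: a = 7.556 Mm = 7.556e+06 m; r = 10.54 Mm = 1.054e+07 m.
Vis-viva: v = √(GM · (2/r − 1/a)).
2/r − 1/a = 2/1.054e+07 − 1/7.556e+06 = 5.74082e-08 m⁻¹.
v = √(8.242e+12 · 5.74082e-08) m/s ≈ 687.9 m/s = 687.9 m/s.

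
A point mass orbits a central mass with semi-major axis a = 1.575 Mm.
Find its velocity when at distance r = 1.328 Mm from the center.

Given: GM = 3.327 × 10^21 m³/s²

Convert to SI: a = 1.575 Mm = 1.575e+06 m; r = 1.328 Mm = 1.328e+06 m.
Vis-viva: v = √(GM · (2/r − 1/a)).
2/r − 1/a = 2/1.328e+06 − 1/1.575e+06 = 8.71103e-07 m⁻¹.
v = √(3.327e+21 · 8.71103e-07) m/s ≈ 5.383e+07 m/s = 5.383e+04 km/s.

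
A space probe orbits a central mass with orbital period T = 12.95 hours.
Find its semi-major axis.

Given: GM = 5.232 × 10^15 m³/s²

Convert to SI: T = 12.95 hours = 46620 s.
Invert Kepler's third law: a = (GM · T² / (4π²))^(1/3).
Substituting T = 46620 s and GM = 5.232e+15 m³/s²:
a = (5.232e+15 · (46620)² / (4π²))^(1/3) m
a ≈ 6.604e+07 m = 66.04 Mm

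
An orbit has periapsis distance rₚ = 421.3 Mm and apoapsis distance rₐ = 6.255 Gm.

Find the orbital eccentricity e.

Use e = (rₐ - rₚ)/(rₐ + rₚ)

Convert to SI: rₚ = 421.3 Mm = 4.213e+08 m; rₐ = 6.255 Gm = 6.255e+09 m.
e = (rₐ − rₚ) / (rₐ + rₚ).
e = (6.255e+09 − 4.213e+08) / (6.255e+09 + 4.213e+08) = 5.8337e+09 / 6.6763e+09 ≈ 0.8738.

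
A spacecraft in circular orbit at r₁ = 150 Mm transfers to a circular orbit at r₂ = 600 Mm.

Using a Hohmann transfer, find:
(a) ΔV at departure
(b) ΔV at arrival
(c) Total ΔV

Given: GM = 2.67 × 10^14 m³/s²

Convert to SI: r₁ = 150 Mm = 1.5e+08 m; r₂ = 600 Mm = 6e+08 m.
Transfer semi-major axis: a_t = (r₁ + r₂)/2 = (1.5e+08 + 6e+08)/2 = 3.75e+08 m.
Circular speeds: v₁ = √(GM/r₁) = 1334.17 m/s, v₂ = √(GM/r₂) = 667.083 m/s.
Transfer speeds (vis-viva v² = GM(2/r − 1/a_t)): v₁ᵗ = 1687.6 m/s, v₂ᵗ = 421.9 m/s.
(a) ΔV₁ = |v₁ᵗ − v₁| ≈ 353.4 m/s = 353.4 m/s.
(b) ΔV₂ = |v₂ − v₂ᵗ| ≈ 245.2 m/s = 245.2 m/s.
(c) ΔV_total = ΔV₁ + ΔV₂ ≈ 598.6 m/s = 598.6 m/s.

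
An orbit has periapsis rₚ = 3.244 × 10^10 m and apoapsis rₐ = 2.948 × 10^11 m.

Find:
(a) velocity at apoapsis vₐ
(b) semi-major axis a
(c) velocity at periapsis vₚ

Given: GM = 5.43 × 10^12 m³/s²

(a) With a = (rₚ + rₐ)/2 = 1.6362e+11 m, vₐ = √(GM (2/rₐ − 1/a)) = √(5.43e+12 · (2/2.948e+11 − 1/1.6362e+11)) m/s ≈ 1.911 m/s
(b) a = (rₚ + rₐ)/2 = (3.244e+10 + 2.948e+11)/2 ≈ 1.636e+11 m
(c) With a = (rₚ + rₐ)/2 = 1.6362e+11 m, vₚ = √(GM (2/rₚ − 1/a)) = √(5.43e+12 · (2/3.244e+10 − 1/1.6362e+11)) m/s ≈ 17.37 m/s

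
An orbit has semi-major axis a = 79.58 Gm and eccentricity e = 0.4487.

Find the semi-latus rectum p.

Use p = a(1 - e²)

Convert to SI: a = 79.58 Gm = 7.958e+10 m.
p = a (1 − e²).
p = 7.958e+10 · (1 − (0.4487)²) = 7.958e+10 · 0.798668 ≈ 6.356e+10 m = 63.56 Gm.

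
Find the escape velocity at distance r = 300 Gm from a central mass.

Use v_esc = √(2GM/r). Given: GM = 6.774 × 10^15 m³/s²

Convert to SI: r = 300 Gm = 3e+11 m.
Escape velocity comes from setting total energy to zero: ½v² − GM/r = 0 ⇒ v_esc = √(2GM / r).
v_esc = √(2 · 6.774e+15 / 3e+11) m/s ≈ 212.5 m/s = 212.5 m/s.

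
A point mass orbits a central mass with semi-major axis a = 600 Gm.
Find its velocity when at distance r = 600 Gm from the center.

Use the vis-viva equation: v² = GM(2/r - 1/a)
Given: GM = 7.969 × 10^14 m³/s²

Convert to SI: a = 600 Gm = 6e+11 m; r = 600 Gm = 6e+11 m.
Vis-viva: v = √(GM · (2/r − 1/a)).
2/r − 1/a = 2/6e+11 − 1/6e+11 = 1.66667e-12 m⁻¹.
v = √(7.969e+14 · 1.66667e-12) m/s ≈ 36.44 m/s = 36.44 m/s.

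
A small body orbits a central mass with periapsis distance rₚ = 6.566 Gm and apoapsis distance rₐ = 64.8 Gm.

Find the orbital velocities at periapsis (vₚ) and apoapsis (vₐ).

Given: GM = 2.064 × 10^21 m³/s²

Convert to SI: rₚ = 6.566 Gm = 6.566e+09 m; rₐ = 64.8 Gm = 6.48e+10 m.
Use the vis-viva equation v² = GM(2/r − 1/a) with a = (rₚ + rₐ)/2 = (6.566e+09 + 6.48e+10)/2 = 3.5683e+10 m.
vₚ = √(GM · (2/rₚ − 1/a)) = √(2.064e+21 · (2/6.566e+09 − 1/3.5683e+10)) m/s ≈ 7.555e+05 m/s = 755.5 km/s.
vₐ = √(GM · (2/rₐ − 1/a)) = √(2.064e+21 · (2/6.48e+10 − 1/3.5683e+10)) m/s ≈ 7.656e+04 m/s = 76.56 km/s.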